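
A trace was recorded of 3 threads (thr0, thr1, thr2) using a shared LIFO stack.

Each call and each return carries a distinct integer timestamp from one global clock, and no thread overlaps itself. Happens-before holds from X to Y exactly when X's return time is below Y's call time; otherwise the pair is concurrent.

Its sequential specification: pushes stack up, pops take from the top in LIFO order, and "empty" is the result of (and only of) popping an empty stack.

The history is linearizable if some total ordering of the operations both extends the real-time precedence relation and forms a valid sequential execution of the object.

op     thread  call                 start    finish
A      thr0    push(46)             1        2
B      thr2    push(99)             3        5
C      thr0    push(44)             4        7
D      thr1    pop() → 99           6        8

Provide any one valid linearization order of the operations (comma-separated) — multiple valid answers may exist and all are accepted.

1. A push(46), leaving stack <46>
2. B push(99), leaving stack <46,99>
3. D pop() → 99, leaving stack <46>
4. C push(44), leaving stack <46,44>

A, B, D, C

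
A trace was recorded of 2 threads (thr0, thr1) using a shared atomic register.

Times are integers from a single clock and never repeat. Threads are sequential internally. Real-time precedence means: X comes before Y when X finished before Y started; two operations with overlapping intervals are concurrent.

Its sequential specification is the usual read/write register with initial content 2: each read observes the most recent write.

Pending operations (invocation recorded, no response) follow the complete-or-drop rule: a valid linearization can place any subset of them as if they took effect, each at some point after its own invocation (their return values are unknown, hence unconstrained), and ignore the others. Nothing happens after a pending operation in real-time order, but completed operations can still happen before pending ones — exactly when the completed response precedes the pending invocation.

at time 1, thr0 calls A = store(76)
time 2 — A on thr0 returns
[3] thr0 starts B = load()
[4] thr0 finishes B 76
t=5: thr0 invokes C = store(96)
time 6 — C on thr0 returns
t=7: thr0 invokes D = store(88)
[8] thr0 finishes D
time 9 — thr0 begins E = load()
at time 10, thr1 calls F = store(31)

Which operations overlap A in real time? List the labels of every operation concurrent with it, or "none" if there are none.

none

A spans [1,2]; an op avoiding the whole window 1..2 is ordered, any other is concurrent
B [3,4]: after
C [5,6]: after
D [7,8]: after
E [9,…): after
F [10,…): after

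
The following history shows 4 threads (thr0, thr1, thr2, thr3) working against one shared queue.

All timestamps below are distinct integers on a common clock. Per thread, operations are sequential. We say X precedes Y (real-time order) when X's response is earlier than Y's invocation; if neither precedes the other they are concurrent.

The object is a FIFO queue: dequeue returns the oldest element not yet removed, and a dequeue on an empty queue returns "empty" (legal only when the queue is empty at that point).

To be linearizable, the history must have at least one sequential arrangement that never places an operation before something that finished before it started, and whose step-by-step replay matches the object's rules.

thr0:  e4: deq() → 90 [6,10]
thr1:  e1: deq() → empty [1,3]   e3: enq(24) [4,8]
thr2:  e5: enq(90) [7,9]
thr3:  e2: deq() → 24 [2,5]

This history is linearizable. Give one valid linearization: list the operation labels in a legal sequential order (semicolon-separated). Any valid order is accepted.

after step 1 (e1 deq() → empty): queue <>
after step 2 (e3 enq(24)): queue <24>
after step 3 (e2 deq() → 24): queue <>
after step 4 (e5 enq(90)): queue <90>
after step 5 (e4 deq() → 90): queue <>

e1; e3; e2; e5; e4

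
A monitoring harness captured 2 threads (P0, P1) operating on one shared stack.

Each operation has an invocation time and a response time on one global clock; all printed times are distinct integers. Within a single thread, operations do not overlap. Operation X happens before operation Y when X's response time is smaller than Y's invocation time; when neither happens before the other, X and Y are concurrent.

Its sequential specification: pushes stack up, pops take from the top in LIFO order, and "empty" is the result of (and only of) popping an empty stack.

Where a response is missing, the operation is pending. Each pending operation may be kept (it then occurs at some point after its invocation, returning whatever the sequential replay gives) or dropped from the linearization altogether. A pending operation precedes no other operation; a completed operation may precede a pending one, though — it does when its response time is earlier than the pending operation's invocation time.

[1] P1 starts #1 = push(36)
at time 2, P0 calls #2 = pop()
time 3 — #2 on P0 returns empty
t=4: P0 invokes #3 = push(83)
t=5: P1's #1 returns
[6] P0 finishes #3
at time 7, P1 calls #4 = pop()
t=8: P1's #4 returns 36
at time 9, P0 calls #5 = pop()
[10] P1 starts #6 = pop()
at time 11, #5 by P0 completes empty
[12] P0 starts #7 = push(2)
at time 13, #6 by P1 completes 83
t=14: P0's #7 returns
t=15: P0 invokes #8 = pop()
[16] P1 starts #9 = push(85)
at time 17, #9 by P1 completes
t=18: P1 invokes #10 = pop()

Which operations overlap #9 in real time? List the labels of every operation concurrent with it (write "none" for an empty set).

#8

concurrent with #9 ([16,17]): every op whose interval crosses 16..17
#1 [1,5]: before
#2 [2,3]: before
#3 [4,6]: before
#4 [7,8]: before
#5 [9,11]: before
#6 [10,13]: before
#7 [12,14]: before
#8 [15,…): concurrent
#10 [18,…): after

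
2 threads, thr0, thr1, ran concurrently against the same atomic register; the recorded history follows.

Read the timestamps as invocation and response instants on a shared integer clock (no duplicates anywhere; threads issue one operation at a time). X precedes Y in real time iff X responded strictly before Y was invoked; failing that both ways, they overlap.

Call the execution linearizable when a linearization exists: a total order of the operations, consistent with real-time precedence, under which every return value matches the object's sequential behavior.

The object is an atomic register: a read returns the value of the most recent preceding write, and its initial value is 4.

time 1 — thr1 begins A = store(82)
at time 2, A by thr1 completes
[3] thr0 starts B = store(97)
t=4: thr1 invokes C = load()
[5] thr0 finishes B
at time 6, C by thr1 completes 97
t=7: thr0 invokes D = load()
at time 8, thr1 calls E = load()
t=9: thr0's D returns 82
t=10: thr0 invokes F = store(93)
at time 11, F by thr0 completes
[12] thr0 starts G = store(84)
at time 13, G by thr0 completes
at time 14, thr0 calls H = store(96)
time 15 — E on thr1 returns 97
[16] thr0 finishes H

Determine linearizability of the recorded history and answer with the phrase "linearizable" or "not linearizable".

not linearizable

through event 8 a valid linearization exists; event 9 (D responding at time 9) ends that
4 completed operations, 2 real-time-consistent orders — every atomic register replay fails
including or dropping the 1 pending operation (E) in any combination fails
sample order A, B, C, D (pending dropped) stalls at step 4 — D load() → 82 has no legal effect
sample order A, C, B, D (pending dropped) stalls at step 2 — C load() → 97 has no legal effect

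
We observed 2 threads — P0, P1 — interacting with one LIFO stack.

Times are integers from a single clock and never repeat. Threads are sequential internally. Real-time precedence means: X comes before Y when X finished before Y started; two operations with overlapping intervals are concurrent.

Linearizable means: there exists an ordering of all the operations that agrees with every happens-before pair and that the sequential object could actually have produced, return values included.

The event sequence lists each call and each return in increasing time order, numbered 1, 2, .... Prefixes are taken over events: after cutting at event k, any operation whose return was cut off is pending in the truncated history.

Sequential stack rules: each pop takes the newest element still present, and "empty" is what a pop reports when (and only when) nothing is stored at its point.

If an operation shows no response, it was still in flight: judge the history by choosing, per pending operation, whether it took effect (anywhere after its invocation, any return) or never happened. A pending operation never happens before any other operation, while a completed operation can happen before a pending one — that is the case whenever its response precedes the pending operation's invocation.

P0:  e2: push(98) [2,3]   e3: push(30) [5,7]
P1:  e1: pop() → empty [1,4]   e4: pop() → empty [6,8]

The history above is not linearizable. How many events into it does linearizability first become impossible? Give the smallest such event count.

one valid order for events 1..7 is e1, e2, e3:
after step 1 (e1 pop() → empty): stack <>
after step 2 (e2 push(98)): stack <98>
after step 3 (e3 push(30)): stack <98,30>
at event 8 (e4's time-8 response) nothing linearizes any more
e.g. e1, e2, e3, e4: illegal at step 4, since e4 pop() → empty cannot apply there
e.g. e1, e2, e4, e3: illegal at step 3, since e4 pop() → empty cannot apply there

8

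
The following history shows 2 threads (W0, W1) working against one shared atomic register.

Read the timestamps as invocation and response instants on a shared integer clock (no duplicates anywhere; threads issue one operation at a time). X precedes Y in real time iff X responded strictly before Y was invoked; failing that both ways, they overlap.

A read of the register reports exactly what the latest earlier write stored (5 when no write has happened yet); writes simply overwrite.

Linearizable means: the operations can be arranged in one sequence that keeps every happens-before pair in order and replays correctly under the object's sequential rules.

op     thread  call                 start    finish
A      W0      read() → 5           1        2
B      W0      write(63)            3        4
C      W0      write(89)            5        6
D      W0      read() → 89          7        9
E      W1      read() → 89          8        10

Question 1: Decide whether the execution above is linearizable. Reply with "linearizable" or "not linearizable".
witness order: A, B, C, D, E
after step 1 (A read() → 5): value 5
after step 2 (B write(63)): value 63
after step 3 (C write(89)): value 89
after step 4 (D read() → 89): value 89
after step 5 (E read() → 89): value 89

linearizable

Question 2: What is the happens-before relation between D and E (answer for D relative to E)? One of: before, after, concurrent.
Answer: concurrent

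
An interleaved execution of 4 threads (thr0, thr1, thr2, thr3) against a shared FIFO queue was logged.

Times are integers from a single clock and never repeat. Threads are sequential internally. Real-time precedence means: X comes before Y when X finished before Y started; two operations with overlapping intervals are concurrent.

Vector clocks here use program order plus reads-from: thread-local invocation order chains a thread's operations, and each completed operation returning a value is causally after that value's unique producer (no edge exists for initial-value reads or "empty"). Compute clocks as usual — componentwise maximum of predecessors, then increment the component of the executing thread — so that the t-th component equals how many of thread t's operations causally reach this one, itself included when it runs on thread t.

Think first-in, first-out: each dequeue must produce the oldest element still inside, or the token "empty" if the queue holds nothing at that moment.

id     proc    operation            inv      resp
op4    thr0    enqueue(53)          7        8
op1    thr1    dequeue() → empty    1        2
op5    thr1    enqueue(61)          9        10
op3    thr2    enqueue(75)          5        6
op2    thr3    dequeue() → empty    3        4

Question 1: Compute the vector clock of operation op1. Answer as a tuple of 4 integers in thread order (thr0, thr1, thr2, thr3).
Answer: (0, 1, 0, 0)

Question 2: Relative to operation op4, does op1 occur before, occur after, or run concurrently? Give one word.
Answer: before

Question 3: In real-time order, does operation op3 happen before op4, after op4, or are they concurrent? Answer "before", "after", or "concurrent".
Answer: before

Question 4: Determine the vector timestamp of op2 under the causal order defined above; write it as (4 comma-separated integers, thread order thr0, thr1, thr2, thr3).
Answer: (0, 0, 0, 1)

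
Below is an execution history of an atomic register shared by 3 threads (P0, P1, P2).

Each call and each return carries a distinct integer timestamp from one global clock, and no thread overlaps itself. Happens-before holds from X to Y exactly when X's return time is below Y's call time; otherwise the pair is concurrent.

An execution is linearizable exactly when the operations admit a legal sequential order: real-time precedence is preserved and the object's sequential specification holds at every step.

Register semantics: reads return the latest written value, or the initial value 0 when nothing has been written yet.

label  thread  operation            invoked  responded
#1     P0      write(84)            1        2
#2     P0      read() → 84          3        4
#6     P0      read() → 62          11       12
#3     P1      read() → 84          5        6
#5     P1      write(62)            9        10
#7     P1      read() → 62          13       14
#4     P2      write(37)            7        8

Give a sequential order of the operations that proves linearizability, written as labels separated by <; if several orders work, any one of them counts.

#1 < #2 < #3 < #4 < #5 < #6 < #7

after step 1 (#1 write(84)): value 84
after step 2 (#2 read() → 84): value 84
after step 3 (#3 read() → 84): value 84
after step 4 (#4 write(37)): value 37
after step 5 (#5 write(62)): value 62
after step 6 (#6 read() → 62): value 62
after step 7 (#7 read() → 62): value 62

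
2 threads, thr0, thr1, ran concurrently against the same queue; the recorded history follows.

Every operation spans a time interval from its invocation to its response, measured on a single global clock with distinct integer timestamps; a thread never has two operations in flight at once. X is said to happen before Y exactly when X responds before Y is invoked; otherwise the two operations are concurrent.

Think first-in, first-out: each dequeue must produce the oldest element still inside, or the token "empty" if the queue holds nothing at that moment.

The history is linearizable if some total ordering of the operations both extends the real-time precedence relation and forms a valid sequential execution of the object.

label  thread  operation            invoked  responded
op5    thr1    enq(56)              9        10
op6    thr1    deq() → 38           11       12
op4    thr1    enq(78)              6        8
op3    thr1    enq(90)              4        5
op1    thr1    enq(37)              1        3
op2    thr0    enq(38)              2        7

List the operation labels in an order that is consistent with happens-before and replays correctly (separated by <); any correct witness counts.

op2 < op1 < op3 < op4 < op5 < op6

after step 1 (op2 enq(38)): queue <38>
after step 2 (op1 enq(37)): queue <38,37>
after step 3 (op3 enq(90)): queue <38,37,90>
after step 4 (op4 enq(78)): queue <38,37,90,78>
after step 5 (op5 enq(56)): queue <38,37,90,78,56>
after step 6 (op6 deq() → 38): queue <37,90,78,56>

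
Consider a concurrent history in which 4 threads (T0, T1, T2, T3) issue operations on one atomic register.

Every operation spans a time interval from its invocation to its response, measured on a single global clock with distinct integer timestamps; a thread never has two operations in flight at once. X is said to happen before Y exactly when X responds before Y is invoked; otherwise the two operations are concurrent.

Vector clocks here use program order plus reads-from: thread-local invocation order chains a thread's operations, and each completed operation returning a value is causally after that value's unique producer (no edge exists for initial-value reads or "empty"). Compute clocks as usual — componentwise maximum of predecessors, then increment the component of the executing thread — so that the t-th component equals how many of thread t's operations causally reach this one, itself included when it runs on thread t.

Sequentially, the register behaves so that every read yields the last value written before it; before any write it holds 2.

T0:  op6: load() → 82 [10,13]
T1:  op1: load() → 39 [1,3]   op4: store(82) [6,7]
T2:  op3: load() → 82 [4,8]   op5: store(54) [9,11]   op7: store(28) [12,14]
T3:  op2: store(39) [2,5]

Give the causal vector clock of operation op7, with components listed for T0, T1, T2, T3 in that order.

(0, 2, 3, 1)

VC(op2, invoked at 2): no causal predecessors; +1 on T3 → (0, 0, 0, 1)
invoked at 1, op1 merges VC(op2)=(0, 0, 0, 1) and bumps T1's slot → (0, 1, 0, 1)
invoked at 6, op4 merges VC(op1)=(0, 1, 0, 1) and bumps T1's slot → (0, 2, 0, 1)
invoked at 4, op3 merges VC(op4)=(0, 2, 0, 1) and bumps T2's slot → (0, 2, 1, 1)
invoked at 10, op6 merges VC(op4)=(0, 2, 0, 1) and bumps T0's slot → (1, 2, 0, 1)
invoked at 9, op5 merges VC(op3)=(0, 2, 1, 1) and bumps T2's slot → (0, 2, 2, 1)
invoked at 12, op7 merges VC(op5)=(0, 2, 2, 1) and bumps T2's slot → (0, 2, 3, 1)
target: VC(op7) = (0, 2, 3, 1)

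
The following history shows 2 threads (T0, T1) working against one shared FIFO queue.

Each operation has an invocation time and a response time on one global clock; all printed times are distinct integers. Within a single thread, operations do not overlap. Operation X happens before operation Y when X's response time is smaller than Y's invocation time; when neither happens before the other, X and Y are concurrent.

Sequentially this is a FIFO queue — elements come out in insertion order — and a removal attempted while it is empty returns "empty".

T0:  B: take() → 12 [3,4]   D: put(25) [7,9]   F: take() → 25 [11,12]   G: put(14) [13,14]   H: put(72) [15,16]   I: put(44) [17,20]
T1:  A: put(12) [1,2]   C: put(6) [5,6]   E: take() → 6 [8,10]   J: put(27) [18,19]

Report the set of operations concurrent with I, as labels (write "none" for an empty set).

I runs from 17 to 20; window-overlapping ops are concurrent
A [1,2]: before
B [3,4]: before
C [5,6]: before
D [7,9]: before
E [8,10]: before
F [11,12]: before
G [13,14]: before
H [15,16]: before
J [18,19]: concurrent

J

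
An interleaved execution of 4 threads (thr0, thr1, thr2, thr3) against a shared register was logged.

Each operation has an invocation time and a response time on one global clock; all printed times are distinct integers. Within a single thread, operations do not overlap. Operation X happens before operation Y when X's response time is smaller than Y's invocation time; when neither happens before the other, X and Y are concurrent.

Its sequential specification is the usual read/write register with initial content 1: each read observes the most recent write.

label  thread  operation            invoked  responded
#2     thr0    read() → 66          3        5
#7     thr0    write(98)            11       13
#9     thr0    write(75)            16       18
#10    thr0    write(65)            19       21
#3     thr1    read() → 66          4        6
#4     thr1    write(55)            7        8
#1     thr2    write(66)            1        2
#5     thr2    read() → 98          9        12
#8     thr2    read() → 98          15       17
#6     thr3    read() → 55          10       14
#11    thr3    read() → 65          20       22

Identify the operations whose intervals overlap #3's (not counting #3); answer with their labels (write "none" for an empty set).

#3 runs from 4 to 6; window-overlapping ops are concurrent
#1 [1,2]: before
#2 [3,5]: concurrent
#4 [7,8]: after
#5 [9,12]: after
#6 [10,14]: after
#7 [11,13]: after
#8 [15,17]: after
#9 [16,18]: after
#10 [19,21]: after
#11 [20,22]: after

#2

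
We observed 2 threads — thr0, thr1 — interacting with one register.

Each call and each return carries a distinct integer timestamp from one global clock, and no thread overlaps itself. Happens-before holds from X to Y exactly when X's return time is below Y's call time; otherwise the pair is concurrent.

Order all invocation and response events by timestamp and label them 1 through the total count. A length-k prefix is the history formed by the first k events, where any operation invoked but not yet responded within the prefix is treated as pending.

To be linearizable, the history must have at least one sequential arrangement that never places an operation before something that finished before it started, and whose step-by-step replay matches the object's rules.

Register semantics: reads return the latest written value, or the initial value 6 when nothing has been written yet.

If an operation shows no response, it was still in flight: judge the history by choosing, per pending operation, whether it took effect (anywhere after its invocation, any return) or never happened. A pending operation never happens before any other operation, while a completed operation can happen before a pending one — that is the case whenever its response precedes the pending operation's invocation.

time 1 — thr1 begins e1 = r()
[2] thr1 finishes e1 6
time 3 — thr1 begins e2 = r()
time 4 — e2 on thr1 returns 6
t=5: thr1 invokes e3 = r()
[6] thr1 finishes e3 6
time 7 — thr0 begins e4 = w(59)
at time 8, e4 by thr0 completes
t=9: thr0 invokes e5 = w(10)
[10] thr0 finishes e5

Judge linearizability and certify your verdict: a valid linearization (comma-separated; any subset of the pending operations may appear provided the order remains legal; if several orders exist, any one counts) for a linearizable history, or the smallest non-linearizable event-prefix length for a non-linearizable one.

linearizable — witness: e1, e2, e3, e4, e5

step 1: e1 r() → 6 — value 6
step 2: e2 r() → 6 — value 6
step 3: e3 r() → 6 — value 6
step 4: e4 w(59) — value 59
step 5: e5 w(10) — value 10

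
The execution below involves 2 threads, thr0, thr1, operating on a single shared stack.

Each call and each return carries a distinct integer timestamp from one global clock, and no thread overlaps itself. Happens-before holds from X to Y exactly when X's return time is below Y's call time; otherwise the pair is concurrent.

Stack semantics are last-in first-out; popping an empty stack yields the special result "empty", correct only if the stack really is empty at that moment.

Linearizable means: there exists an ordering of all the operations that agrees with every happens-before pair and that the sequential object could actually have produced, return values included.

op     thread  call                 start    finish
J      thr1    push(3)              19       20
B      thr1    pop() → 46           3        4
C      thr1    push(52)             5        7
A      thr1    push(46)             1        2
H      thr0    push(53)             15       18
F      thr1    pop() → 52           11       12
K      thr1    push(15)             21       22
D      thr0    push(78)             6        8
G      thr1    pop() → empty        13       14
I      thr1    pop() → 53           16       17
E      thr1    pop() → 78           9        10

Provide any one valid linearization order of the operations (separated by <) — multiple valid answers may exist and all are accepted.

A < B < C < D < E < F < G < H < I < J < K

after step 1 (A push(46)): stack <46>
after step 2 (B pop() → 46): stack <>
after step 3 (C push(52)): stack <52>
after step 4 (D push(78)): stack <52,78>
after step 5 (E pop() → 78): stack <52>
after step 6 (F pop() → 52): stack <>
after step 7 (G pop() → empty): stack <>
after step 8 (H push(53)): stack <53>
after step 9 (I pop() → 53): stack <>
after step 10 (J push(3)): stack <3>
after step 11 (K push(15)): stack <3,15>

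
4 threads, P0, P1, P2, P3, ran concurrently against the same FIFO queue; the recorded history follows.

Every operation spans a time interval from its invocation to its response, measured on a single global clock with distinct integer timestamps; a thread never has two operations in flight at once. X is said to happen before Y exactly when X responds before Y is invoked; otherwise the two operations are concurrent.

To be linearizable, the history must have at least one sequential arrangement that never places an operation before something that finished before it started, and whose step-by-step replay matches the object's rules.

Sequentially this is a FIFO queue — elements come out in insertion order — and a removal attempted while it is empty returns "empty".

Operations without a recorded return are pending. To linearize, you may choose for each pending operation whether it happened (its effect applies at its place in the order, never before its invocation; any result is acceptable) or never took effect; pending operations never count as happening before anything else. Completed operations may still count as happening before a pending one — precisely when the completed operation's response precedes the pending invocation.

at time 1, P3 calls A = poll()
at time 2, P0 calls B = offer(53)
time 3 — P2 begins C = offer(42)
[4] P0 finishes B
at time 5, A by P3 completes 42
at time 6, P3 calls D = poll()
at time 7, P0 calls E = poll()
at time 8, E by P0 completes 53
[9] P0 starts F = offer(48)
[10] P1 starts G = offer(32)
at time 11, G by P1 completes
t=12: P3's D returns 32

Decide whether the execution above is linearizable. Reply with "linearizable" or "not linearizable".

linearizable

one valid linearization: C, A, B, E, G, D
step 1: C offer(42) (pending, included) — queue <42>
step 2: A poll() → 42 — queue <>
step 3: B offer(53) — queue <53>
step 4: E poll() → 53 — queue <>
step 5: G offer(32) — queue <32>
step 6: D poll() → 32 — queue <>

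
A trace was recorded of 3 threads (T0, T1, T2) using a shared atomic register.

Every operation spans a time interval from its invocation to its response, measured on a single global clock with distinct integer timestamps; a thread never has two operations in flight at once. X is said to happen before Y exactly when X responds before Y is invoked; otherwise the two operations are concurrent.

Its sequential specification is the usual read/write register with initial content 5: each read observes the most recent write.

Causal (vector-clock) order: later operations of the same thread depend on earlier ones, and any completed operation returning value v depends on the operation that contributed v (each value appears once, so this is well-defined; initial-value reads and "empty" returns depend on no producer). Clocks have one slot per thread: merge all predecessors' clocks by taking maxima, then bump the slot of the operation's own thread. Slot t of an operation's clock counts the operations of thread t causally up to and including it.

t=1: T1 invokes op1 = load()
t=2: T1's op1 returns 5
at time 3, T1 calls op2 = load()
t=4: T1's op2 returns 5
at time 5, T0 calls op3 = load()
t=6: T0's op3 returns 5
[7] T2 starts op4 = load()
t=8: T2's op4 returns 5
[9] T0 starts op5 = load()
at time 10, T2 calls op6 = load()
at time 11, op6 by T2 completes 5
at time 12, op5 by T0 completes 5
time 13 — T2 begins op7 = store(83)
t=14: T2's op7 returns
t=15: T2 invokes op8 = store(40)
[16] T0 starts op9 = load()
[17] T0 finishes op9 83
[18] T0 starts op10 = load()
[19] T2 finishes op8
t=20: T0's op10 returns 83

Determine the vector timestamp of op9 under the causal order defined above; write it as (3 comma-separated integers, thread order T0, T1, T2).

invoked at 7, op4 has no predecessors; its own T2 bump gives (0, 0, 1)
invoked at 1, op1 has no predecessors; its own T1 bump gives (0, 1, 0)
invoked at 5, op3 has no predecessors; its own T0 bump gives (1, 0, 0)
invoked at 10, op6 merges VC(op4)=(0, 0, 1) and bumps T2's slot → (0, 0, 2)
invoked at 3, op2 merges VC(op1)=(0, 1, 0) and bumps T1's slot → (0, 2, 0)
invoked at 9, op5 merges VC(op3)=(1, 0, 0) and bumps T0's slot → (2, 0, 0)
invoked at 13, op7 merges VC(op6)=(0, 0, 2) and bumps T2's slot → (0, 0, 3)
invoked at 15, op8 merges VC(op7)=(0, 0, 3) and bumps T2's slot → (0, 0, 4)
invoked at 16, op9 merges VC(op5)=(2, 0, 0), VC(op7)=(0, 0, 3) and bumps T0's slot → (3, 0, 3)
invoked at 18, op10 merges VC(op7)=(0, 0, 3), VC(op9)=(3, 0, 3) and bumps T0's slot → (4, 0, 3)
target: VC(op9) = (3, 0, 3)

(3, 0, 3)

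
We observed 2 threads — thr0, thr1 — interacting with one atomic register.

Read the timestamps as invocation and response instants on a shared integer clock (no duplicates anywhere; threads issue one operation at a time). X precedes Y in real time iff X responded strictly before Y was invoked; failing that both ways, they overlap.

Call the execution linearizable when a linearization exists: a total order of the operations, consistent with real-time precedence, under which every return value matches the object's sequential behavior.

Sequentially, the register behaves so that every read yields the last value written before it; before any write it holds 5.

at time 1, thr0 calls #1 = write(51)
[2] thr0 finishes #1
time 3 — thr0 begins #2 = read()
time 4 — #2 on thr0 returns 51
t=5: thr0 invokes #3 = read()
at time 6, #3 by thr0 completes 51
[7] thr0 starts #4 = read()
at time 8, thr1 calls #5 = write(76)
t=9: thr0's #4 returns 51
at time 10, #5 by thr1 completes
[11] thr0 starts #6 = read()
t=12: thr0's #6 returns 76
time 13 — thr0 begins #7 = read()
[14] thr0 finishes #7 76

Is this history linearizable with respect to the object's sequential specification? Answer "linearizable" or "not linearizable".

linearizable

witness order: #1, #2, #3, #4, #5, #6, #7
1. #1 write(51), leaving value 51
2. #2 read() → 51, leaving value 51
3. #3 read() → 51, leaving value 51
4. #4 read() → 51, leaving value 51
5. #5 write(76), leaving value 76
6. #6 read() → 76, leaving value 76
7. #7 read() → 76, leaving value 76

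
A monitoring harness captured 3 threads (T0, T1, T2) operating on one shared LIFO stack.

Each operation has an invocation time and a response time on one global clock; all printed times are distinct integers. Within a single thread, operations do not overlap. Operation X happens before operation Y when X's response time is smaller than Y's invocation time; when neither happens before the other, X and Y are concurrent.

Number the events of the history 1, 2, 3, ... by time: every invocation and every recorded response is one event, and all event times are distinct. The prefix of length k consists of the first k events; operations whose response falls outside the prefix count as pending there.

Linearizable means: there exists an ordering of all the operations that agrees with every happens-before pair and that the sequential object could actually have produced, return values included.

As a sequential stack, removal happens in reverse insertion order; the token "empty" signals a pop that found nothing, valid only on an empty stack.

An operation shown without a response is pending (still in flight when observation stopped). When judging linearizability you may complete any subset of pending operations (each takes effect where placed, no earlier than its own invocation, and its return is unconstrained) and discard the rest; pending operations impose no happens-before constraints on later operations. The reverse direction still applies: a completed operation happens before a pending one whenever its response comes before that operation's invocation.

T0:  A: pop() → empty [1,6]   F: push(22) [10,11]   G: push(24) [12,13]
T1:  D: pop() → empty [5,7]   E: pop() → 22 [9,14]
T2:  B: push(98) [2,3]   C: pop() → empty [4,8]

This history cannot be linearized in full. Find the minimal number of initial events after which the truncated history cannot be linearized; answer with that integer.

events 1..7 are linearizable; a witness order is A, B, C, D:
1. A pop() → empty, leaving stack <>
2. B push(98), leaving stack <98>
3. C pop() (pending, included), leaving stack <>
4. D pop() → empty, leaving stack <>
adding event 8 (C responds at 8) leaves no legal real-time order
take A, B, C, D: step 3 already fails, because C pop() → empty cannot occur there
take A, B, D, C: step 3 already fails, because D pop() → empty cannot occur there

8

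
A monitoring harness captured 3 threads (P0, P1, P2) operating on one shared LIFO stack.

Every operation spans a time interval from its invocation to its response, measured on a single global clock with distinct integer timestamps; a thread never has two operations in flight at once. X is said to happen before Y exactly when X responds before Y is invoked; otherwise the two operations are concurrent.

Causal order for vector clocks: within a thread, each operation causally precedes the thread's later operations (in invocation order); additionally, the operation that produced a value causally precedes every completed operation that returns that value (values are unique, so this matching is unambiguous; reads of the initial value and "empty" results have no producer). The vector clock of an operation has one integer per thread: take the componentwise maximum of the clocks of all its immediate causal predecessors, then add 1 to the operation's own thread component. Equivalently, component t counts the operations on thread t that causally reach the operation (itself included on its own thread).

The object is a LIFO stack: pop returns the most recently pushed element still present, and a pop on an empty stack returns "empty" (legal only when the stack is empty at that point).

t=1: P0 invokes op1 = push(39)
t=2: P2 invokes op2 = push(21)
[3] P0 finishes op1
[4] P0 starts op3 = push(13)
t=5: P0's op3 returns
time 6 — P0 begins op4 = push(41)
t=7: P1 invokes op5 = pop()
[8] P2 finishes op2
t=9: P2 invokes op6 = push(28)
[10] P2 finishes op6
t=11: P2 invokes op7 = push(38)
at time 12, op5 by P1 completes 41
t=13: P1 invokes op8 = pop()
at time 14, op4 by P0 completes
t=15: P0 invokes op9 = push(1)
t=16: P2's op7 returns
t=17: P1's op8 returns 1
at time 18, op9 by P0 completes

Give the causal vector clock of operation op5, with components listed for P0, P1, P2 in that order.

root op op2, invoked 2: fresh clock plus P2's own tick → (0, 0, 1)
root op op1, invoked 1: fresh clock plus P0's own tick → (1, 0, 0)
merge at op6 (invoked 9): VC(op2)=(0, 0, 1), own-thread bump on P2 → (0, 0, 2)
merge at op3 (invoked 4): VC(op1)=(1, 0, 0), own-thread bump on P0 → (2, 0, 0)
merge at op7 (invoked 11): VC(op6)=(0, 0, 2), own-thread bump on P2 → (0, 0, 3)
merge at op4 (invoked 6): VC(op3)=(2, 0, 0), own-thread bump on P0 → (3, 0, 0)
merge at op5 (invoked 7): VC(op4)=(3, 0, 0), own-thread bump on P1 → (3, 1, 0)
merge at op9 (invoked 15): VC(op4)=(3, 0, 0), own-thread bump on P0 → (4, 0, 0)
merge at op8 (invoked 13): VC(op5)=(3, 1, 0), VC(op9)=(4, 0, 0), own-thread bump on P1 → (4, 2, 0)
target: VC(op5) = (3, 1, 0)

(3, 1, 0)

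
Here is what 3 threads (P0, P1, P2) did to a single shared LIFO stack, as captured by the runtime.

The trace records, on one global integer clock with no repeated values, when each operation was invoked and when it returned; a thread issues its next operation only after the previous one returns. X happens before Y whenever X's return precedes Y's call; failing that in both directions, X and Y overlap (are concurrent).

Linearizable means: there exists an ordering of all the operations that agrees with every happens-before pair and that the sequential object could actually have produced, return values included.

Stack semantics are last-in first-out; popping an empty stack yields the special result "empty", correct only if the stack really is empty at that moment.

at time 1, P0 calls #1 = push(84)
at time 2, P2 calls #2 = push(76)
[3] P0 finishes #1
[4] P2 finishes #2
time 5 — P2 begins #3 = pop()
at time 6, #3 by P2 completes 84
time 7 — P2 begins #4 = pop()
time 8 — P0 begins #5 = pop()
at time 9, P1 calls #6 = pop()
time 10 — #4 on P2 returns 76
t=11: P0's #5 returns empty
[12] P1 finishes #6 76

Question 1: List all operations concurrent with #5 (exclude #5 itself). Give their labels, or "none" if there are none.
Answer: #4, #6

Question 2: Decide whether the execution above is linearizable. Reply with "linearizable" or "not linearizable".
prefix check: 1..11 passes, 1..12 fails once #6's time-12 response joins
6 completed operations, 12 real-time-consistent orders — every LIFO stack replay fails
for example #1, #2, #3, #4, #5, #6 fails at step 3: #3 pop() → 84 is not legal there
for example #1, #2, #3, #4, #6, #5 fails at step 3: #3 pop() → 84 is not legal there

not linearizable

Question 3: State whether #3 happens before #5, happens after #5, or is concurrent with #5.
Answer: before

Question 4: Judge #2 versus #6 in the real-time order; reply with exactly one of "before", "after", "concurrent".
Answer: before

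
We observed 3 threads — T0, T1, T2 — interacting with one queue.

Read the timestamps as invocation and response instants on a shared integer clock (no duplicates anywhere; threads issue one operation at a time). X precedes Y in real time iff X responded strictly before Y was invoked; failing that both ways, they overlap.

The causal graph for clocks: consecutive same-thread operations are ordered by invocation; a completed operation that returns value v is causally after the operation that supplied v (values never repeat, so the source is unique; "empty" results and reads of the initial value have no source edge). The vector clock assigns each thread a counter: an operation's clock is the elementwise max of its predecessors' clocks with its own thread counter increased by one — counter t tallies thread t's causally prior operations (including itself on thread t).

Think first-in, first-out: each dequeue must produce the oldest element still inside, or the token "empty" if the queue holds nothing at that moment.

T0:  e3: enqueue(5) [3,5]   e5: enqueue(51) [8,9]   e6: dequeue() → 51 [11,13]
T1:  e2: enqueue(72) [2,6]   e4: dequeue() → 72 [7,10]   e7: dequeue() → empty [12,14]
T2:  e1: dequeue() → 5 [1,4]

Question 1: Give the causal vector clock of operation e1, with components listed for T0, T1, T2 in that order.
(1, 0, 1)

root op e2, invoked 2: fresh clock plus T1's own tick → (0, 1, 0)
root op e3, invoked 3: fresh clock plus T0's own tick → (1, 0, 0)
merge at e4 (invoked 7): VC(e2)=(0, 1, 0), own-thread bump on T1 → (0, 2, 0)
merge at e1 (invoked 1): VC(e3)=(1, 0, 0), own-thread bump on T2 → (1, 0, 1)
merge at e5 (invoked 8): VC(e3)=(1, 0, 0), own-thread bump on T0 → (2, 0, 0)
merge at e7 (invoked 12): VC(e4)=(0, 2, 0), own-thread bump on T1 → (0, 3, 0)
merge at e6 (invoked 11): VC(e5)=(2, 0, 0), own-thread bump on T0 → (3, 0, 0)
target: VC(e1) = (1, 0, 1)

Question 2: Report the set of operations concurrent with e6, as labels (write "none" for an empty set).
e7

overlap test against e6 [11,13]: concurrent iff the interval meets 11..13
e1 [1,4]: before
e2 [2,6]: before
e3 [3,5]: before
e4 [7,10]: before
e5 [8,9]: before
e7 [12,14]: concurrent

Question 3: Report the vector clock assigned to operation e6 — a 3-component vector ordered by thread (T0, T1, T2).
(3, 0, 0)

invoked at 2, e2 has no predecessors; its own T1 bump gives (0, 1, 0)
invoked at 3, e3 has no predecessors; its own T0 bump gives (1, 0, 0)
invoked at 7, e4 merges VC(e2)=(0, 1, 0) and bumps T1's slot → (0, 2, 0)
invoked at 1, e1 merges VC(e3)=(1, 0, 0) and bumps T2's slot → (1, 0, 1)
invoked at 8, e5 merges VC(e3)=(1, 0, 0) and bumps T0's slot → (2, 0, 0)
invoked at 12, e7 merges VC(e4)=(0, 2, 0) and bumps T1's slot → (0, 3, 0)
invoked at 11, e6 merges VC(e5)=(2, 0, 0) and bumps T0's slot → (3, 0, 0)
target: VC(e6) = (3, 0, 0)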